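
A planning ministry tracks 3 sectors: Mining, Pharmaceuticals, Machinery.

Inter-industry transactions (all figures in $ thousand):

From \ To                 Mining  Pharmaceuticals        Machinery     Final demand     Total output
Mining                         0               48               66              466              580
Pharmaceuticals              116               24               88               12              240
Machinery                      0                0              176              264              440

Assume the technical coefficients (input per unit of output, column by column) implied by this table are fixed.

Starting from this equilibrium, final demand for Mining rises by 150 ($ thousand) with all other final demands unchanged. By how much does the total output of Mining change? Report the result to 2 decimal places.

Δx_1 = 156.98

Technical coefficients a_ij = z_ij / X_j:
  a_11 = 0/580 = 0.00, a_21 = 116/580 = 0.20, a_31 = 0/580 = 0.00
  a_12 = 48/240 = 0.20, a_22 = 24/240 = 0.10, a_32 = 0/240 = 0.00
  a_13 = 66/440 = 0.15, a_23 = 88/440 = 0.20, a_33 = 176/440 = 0.40
I − A =
  [   1.00    -0.20    -0.15]
  [  -0.20     0.90    -0.20]
  [   0.00     0.00     0.60]
Cofactors of I−A, C_ij = (−1)^(i+j)·(minor ij) (rows/columns in the sector order above):
  C_11 = (0.90)(0.60) − (-0.20)(0.00) = 0.5400
  C_12 = −[(-0.20)(0.60) − (-0.20)(0.00)] = 0.1200
  C_13 = (-0.20)(0.00) − (0.90)(0.00) = 0.0000
  C_21 = −[(-0.20)(0.60) − (-0.15)(0.00)] = 0.1200
  C_22 = (1.00)(0.60) − (-0.15)(0.00) = 0.6000
  C_23 = −[(1.00)(0.00) − (-0.20)(0.00)] = 0.0000
  C_31 = (-0.20)(-0.20) − (-0.15)(0.90) = 0.1750
  C_32 = −[(1.00)(-0.20) − (-0.15)(-0.20)] = 0.2300
  C_33 = (1.00)(0.90) − (-0.20)(-0.20) = 0.8600
det(I−A) = Σ_j (I−A)_1j·C_1j = (1.00)(0.5400) + (-0.20)(0.1200) + (-0.15)(0.0000) = 0.5160
adj(I−A) = Cᵀ =
  [ 0.5400   0.1200   0.1750]
  [ 0.1200   0.6000   0.2300]
  [ 0.0000   0.0000   0.8600]
(I − A)⁻¹ = adj(I−A) / det(I−A) ≈
  [   1.0465     0.2326     0.3391]
  [   0.2326     1.1628     0.4457]
  [   0.0000     0.0000     1.6667]
Δx = (I − A)⁻¹ Δd with Δd having +150 in the Mining component and 0 elsewhere.
So Δx_1 = L_11 · (+150), where L_11 = adj(I−A)_11 / det(I−A) = 0.5400 / 0.5160.
Δx_1 = 0.5400 × (+150) / 0.5160 = 81.00 / 0.5160 ≈ 156.98.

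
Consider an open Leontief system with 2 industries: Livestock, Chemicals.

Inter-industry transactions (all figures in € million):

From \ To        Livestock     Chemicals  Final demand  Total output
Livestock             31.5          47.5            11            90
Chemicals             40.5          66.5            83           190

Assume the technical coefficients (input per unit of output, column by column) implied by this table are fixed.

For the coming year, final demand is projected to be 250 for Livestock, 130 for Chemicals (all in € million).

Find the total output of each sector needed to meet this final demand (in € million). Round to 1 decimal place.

Technical coefficients a_ij = z_ij / X_j:
  a_LL = 31.5/90 = 0.35, a_CL = 40.5/90 = 0.45
  a_LC = 47.5/190 = 0.25, a_CC = 66.5/190 = 0.35
I − A =
  [   0.65    -0.25]
  [  -0.45     0.65]
det(I−A) = (0.65)(0.65) − (-0.25)(-0.45) = 0.3100
adj(I−A) = [[0.65, 0.25], [0.45, 0.65]]
(I − A)⁻¹ = adj(I−A) / det(I−A) ≈
  [   2.0968     0.8065]
  [   1.4516     2.0968]
x = (I − A)⁻¹ d = adj(I−A)·d / det(I−A), with det(I−A) = 0.3100:
  x_L = (0.65·250 + 0.25·130) / 0.3100 = 195.00 / 0.3100 ≈ 629.0
  x_C = (0.45·250 + 0.65·130) / 0.3100 = 197.00 / 0.3100 ≈ 635.5

x_L = 629.0, x_C = 635.5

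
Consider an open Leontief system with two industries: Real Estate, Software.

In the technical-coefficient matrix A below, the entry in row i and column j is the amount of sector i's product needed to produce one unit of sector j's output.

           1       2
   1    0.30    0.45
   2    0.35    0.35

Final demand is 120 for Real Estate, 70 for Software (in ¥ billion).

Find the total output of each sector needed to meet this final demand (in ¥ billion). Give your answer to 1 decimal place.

I − A =
  [   0.70    -0.45]
  [  -0.35     0.65]
det(I−A) = (0.70)(0.65) − (-0.45)(-0.35) = 0.2975
adj(I−A) = [[0.65, 0.45], [0.35, 0.70]]
(I − A)⁻¹ = adj(I−A) / det(I−A) ≈
  [   2.1849     1.5126]
  [   1.1765     2.3529]
x = (I − A)⁻¹ d = adj(I−A)·d / det(I−A), with det(I−A) = 0.2975:
  x_1 = (0.65·120 + 0.45·70) / 0.2975 = 109.50 / 0.2975 ≈ 368.1
  x_2 = (0.35·120 + 0.70·70) / 0.2975 = 91.00 / 0.2975 ≈ 305.9

x_1 = 368.1, x_2 = 305.9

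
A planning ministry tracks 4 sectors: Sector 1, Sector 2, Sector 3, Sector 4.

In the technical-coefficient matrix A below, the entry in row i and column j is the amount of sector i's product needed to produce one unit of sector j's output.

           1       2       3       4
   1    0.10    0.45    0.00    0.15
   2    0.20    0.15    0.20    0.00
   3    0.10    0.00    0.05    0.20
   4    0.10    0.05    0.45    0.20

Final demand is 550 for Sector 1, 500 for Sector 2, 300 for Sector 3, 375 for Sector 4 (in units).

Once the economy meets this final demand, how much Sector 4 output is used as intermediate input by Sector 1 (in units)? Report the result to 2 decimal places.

z_41 = 132.19

I − A =
  [   0.90    -0.45     0.00    -0.15]
  [  -0.20     0.85    -0.20     0.00]
  [  -0.10     0.00     0.95    -0.20]
  [  -0.10    -0.05    -0.45     0.80]
Compute the cofactors C_ij = (−1)^(i+j)·(3×3 minor ij) of I−A; the adjugate is their transpose:
adj(I−A) = Cᵀ =
  [ 0.567500   0.308625   0.130875   0.139125]
  [ 0.154000   0.582000   0.154500   0.067500]
  [ 0.087000   0.054750   0.525750   0.147750]
  [ 0.129500   0.105750   0.321750   0.632250]
det(I−A) = Σ_j (I−A)_1j·C_1j = (0.90)(0.567500) + (-0.45)(0.154000) + (0.00)(0.087000) + (-0.15)(0.129500) = 0.422025
(I − A)⁻¹ = adj(I−A) / det(I−A) ≈
  [   1.3447     0.7313     0.3101     0.3297]
  [   0.3649     1.3791     0.3661     0.1599]
  [   0.2061     0.1297     1.2458     0.3501]
  [   0.3069     0.2506     0.7624     1.4981]
First solve x = (I − A)⁻¹ d = adj(I−A)·d / det(I−A); in particular x_1 = (0.567500·550 + 0.308625·500 + 0.130875·300 + 0.139125·375) / 0.422025 = 557.871875 / 0.422025 ≈ 1321.8930.
Intermediate flow from 4 to 1: z_41 = a_41 · x_1 = 0.10 × 557.871875 / 0.422025 = 55.7871875 / 0.422025 ≈ 132.19.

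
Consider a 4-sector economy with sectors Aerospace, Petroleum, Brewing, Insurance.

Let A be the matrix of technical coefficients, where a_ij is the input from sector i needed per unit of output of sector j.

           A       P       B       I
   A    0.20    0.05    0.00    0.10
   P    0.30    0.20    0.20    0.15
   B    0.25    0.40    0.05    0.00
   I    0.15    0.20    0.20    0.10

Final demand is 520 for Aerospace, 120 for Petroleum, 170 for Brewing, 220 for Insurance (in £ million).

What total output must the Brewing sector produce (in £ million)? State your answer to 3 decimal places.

x_B = 701.125

I − A =
  [   0.80    -0.05     0.00    -0.10]
  [  -0.30     0.80    -0.20    -0.15]
  [  -0.25    -0.40     0.95     0.00]
  [  -0.15    -0.20    -0.20     0.90]
Compute the cofactors C_ij = (−1)^(i+j)·(3×3 minor ij) of I−A; the adjugate is their transpose:
adj(I−A) = Cᵀ =
  [ 0.571500   0.069750   0.030500   0.075125]
  [ 0.330375   0.664750   0.171000   0.147500]
  [ 0.289500   0.298250   0.519375   0.081875]
  [ 0.233000   0.225625   0.158500   0.527250]
det(I−A) = Σ_j (I−A)_1j·C_1j = (0.80)(0.571500) + (-0.05)(0.330375) + (0.00)(0.289500) + (-0.10)(0.233000) = 0.41738125
(I − A)⁻¹ = adj(I−A) / det(I−A) ≈
  [   1.3693     0.1671     0.0731     0.1800]
  [   0.7915     1.5927     0.4097     0.3534]
  [   0.6936     0.7146     1.2444     0.1962]
  [   0.5582     0.5406     0.3797     1.2632]
x = (I − A)⁻¹ d = adj(I−A)·d / det(I−A), with det(I−A) = 0.41738125:
  x_A = (0.571500·520 + 0.069750·120 + 0.030500·170 + 0.075125·220) / 0.41738125 = 327.2625 / 0.41738125 ≈ 784.085
  x_P = (0.330375·520 + 0.664750·120 + 0.171000·170 + 0.147500·220) / 0.41738125 = 313.085 / 0.41738125 ≈ 750.118
  x_B = (0.289500·520 + 0.298250·120 + 0.519375·170 + 0.081875·220) / 0.41738125 = 292.63625 / 0.41738125 ≈ 701.125
  x_I = (0.233000·520 + 0.225625·120 + 0.158500·170 + 0.527250·220) / 0.41738125 = 291.175 / 0.41738125 ≈ 697.624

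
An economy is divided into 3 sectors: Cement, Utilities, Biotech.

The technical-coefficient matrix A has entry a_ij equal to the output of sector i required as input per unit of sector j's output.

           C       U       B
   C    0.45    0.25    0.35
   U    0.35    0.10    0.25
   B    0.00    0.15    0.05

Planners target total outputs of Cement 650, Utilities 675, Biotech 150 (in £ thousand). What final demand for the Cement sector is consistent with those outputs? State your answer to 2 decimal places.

I − A =
  [   0.55    -0.25    -0.35]
  [  -0.35     0.90    -0.25]
  [   0.00    -0.15     0.95]
d = (I − A) x:
  d_C = (+0.55)·650 + (-0.25)·675 + (-0.35)·150 = 136.25
  d_U = (-0.35)·650 + (+0.90)·675 + (-0.25)·150 = 342.50
  d_B = (+0.00)·650 + (-0.15)·675 + (+0.95)·150 = 41.25

d_C = 136.25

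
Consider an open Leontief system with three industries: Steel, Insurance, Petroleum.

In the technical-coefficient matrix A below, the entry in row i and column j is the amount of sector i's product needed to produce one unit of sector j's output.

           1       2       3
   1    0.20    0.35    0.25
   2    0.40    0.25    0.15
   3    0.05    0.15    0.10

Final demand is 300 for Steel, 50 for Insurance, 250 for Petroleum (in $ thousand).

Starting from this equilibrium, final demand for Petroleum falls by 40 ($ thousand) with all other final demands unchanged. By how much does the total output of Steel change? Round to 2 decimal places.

Δx_1 = -26.02

I − A =
  [   0.80    -0.35    -0.25]
  [  -0.40     0.75    -0.15]
  [  -0.05    -0.15     0.90]
Cofactors of I−A, C_ij = (−1)^(i+j)·(minor ij) (rows/columns in the sector order above):
  C_11 = (0.75)(0.90) − (-0.15)(-0.15) = 0.6525
  C_12 = −[(-0.40)(0.90) − (-0.15)(-0.05)] = 0.3675
  C_13 = (-0.40)(-0.15) − (0.75)(-0.05) = 0.0975
  C_21 = −[(-0.35)(0.90) − (-0.25)(-0.15)] = 0.3525
  C_22 = (0.80)(0.90) − (-0.25)(-0.05) = 0.7075
  C_23 = −[(0.80)(-0.15) − (-0.35)(-0.05)] = 0.1375
  C_31 = (-0.35)(-0.15) − (-0.25)(0.75) = 0.2400
  C_32 = −[(0.80)(-0.15) − (-0.25)(-0.40)] = 0.2200
  C_33 = (0.80)(0.75) − (-0.35)(-0.40) = 0.4600
det(I−A) = Σ_j (I−A)_1j·C_1j = (0.80)(0.6525) + (-0.35)(0.3675) + (-0.25)(0.0975) = 0.3690
adj(I−A) = Cᵀ =
  [ 0.6525   0.3525   0.2400]
  [ 0.3675   0.7075   0.2200]
  [ 0.0975   0.1375   0.4600]
(I − A)⁻¹ = adj(I−A) / det(I−A) ≈
  [   1.7683     0.9553     0.6504]
  [   0.9959     1.9173     0.5962]
  [   0.2642     0.3726     1.2466]
Δx = (I − A)⁻¹ Δd with Δd having -40 in the Petroleum component and 0 elsewhere.
So Δx_1 = L_13 · (-40), where L_13 = adj(I−A)_13 / det(I−A) = 0.2400 / 0.3690.
Δx_1 = 0.2400 × (-40) / 0.3690 = -9.60 / 0.3690 ≈ -26.02.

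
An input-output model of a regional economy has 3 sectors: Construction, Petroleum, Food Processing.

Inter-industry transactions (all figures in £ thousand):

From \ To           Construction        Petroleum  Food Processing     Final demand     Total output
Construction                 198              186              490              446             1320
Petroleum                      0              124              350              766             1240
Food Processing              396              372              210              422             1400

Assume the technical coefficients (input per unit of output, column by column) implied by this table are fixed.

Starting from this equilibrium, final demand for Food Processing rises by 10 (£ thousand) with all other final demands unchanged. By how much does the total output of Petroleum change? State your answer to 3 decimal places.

Δx_P = 4.420

Technical coefficients a_ij = z_ij / X_j:
  a_CC = 198/1320 = 0.15, a_PC = 0/1320 = 0.00, a_FC = 396/1320 = 0.30
  a_CP = 186/1240 = 0.15, a_PP = 124/1240 = 0.10, a_FP = 372/1240 = 0.30
  a_CF = 490/1400 = 0.35, a_PF = 350/1400 = 0.25, a_FF = 210/1400 = 0.15
I − A =
  [   0.85    -0.15    -0.35]
  [   0.00     0.90    -0.25]
  [  -0.30    -0.30     0.85]
Cofactors of I−A, C_ij = (−1)^(i+j)·(minor ij) (rows/columns in the sector order above):
  C_11 = (0.90)(0.85) − (-0.25)(-0.30) = 0.6900
  C_12 = −[(0.00)(0.85) − (-0.25)(-0.30)] = 0.0750
  C_13 = (0.00)(-0.30) − (0.90)(-0.30) = 0.2700
  C_21 = −[(-0.15)(0.85) − (-0.35)(-0.30)] = 0.2325
  C_22 = (0.85)(0.85) − (-0.35)(-0.30) = 0.6175
  C_23 = −[(0.85)(-0.30) − (-0.15)(-0.30)] = 0.3000
  C_31 = (-0.15)(-0.25) − (-0.35)(0.90) = 0.3525
  C_32 = −[(0.85)(-0.25) − (-0.35)(0.00)] = 0.2125
  C_33 = (0.85)(0.90) − (-0.15)(0.00) = 0.7650
det(I−A) = Σ_j (I−A)_1j·C_1j = (0.85)(0.6900) + (-0.15)(0.0750) + (-0.35)(0.2700) = 0.48075
adj(I−A) = Cᵀ =
  [ 0.6900   0.2325   0.3525]
  [ 0.0750   0.6175   0.2125]
  [ 0.2700   0.3000   0.7650]
(I − A)⁻¹ = adj(I−A) / det(I−A) ≈
  [   1.4353     0.4836     0.7332]
  [   0.1560     1.2845     0.4420]
  [   0.5616     0.6240     1.5913]
Δx = (I − A)⁻¹ Δd with Δd having +10 in the Food Processing component and 0 elsewhere.
So Δx_P = L_PF · (+10), where L_PF = adj(I−A)_PF / det(I−A) = 0.2125 / 0.48075.
Δx_P = 0.2125 × (+10) / 0.48075 = 2.125 / 0.48075 ≈ 4.420.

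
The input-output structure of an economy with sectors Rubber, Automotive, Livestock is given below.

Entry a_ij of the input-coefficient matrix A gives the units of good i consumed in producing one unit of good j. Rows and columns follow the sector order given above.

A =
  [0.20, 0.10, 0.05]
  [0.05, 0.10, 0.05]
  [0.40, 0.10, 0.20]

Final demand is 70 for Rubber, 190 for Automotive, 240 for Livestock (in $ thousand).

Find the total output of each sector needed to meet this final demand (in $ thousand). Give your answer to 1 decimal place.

x_R = 142.8, x_A = 241.4, x_L = 401.6

I − A =
  [   0.80    -0.10    -0.05]
  [  -0.05     0.90    -0.05]
  [  -0.40    -0.10     0.80]
Cofactors of I−A, C_ij = (−1)^(i+j)·(minor ij) (rows/columns in the sector order above):
  C_11 = (0.90)(0.80) − (-0.05)(-0.10) = 0.7150
  C_12 = −[(-0.05)(0.80) − (-0.05)(-0.40)] = 0.0600
  C_13 = (-0.05)(-0.10) − (0.90)(-0.40) = 0.3650
  C_21 = −[(-0.10)(0.80) − (-0.05)(-0.10)] = 0.0850
  C_22 = (0.80)(0.80) − (-0.05)(-0.40) = 0.6200
  C_23 = −[(0.80)(-0.10) − (-0.10)(-0.40)] = 0.1200
  C_31 = (-0.10)(-0.05) − (-0.05)(0.90) = 0.0500
  C_32 = −[(0.80)(-0.05) − (-0.05)(-0.05)] = 0.0425
  C_33 = (0.80)(0.90) − (-0.10)(-0.05) = 0.7150
det(I−A) = Σ_j (I−A)_1j·C_1j = (0.80)(0.7150) + (-0.10)(0.0600) + (-0.05)(0.3650) = 0.54775
adj(I−A) = Cᵀ =
  [ 0.7150   0.0850   0.0500]
  [ 0.0600   0.6200   0.0425]
  [ 0.3650   0.1200   0.7150]
(I − A)⁻¹ = adj(I−A) / det(I−A) ≈
  [   1.3053     0.1552     0.0913]
  [   0.1095     1.1319     0.0776]
  [   0.6664     0.2191     1.3053]
x = (I − A)⁻¹ d = adj(I−A)·d / det(I−A), with det(I−A) = 0.54775:
  x_R = (0.7150·70 + 0.0850·190 + 0.0500·240) / 0.54775 = 78.20 / 0.54775 ≈ 142.8
  x_A = (0.0600·70 + 0.6200·190 + 0.0425·240) / 0.54775 = 132.20 / 0.54775 ≈ 241.4
  x_L = (0.3650·70 + 0.1200·190 + 0.7150·240) / 0.54775 = 219.95 / 0.54775 ≈ 401.6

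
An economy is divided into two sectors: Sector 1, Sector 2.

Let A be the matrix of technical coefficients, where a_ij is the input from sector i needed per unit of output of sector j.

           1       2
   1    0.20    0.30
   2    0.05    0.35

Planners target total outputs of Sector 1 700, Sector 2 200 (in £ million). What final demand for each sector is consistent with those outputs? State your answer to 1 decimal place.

I − A =
  [   0.80    -0.30]
  [  -0.05     0.65]
d = (I − A) x:
  d_1 = (+0.80)·700 + (-0.30)·200 = 500.0
  d_2 = (-0.05)·700 + (+0.65)·200 = 95.0

d_1 = 500.0, d_2 = 95.0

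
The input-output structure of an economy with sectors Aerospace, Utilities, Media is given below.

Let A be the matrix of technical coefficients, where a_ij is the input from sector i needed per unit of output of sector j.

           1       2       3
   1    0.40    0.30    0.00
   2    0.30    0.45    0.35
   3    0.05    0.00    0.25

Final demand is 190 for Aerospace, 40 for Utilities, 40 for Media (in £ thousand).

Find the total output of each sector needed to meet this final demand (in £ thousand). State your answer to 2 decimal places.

I − A =
  [   0.60    -0.30     0.00]
  [  -0.30     0.55    -0.35]
  [  -0.05     0.00     0.75]
Cofactors of I−A, C_ij = (−1)^(i+j)·(minor ij) (rows/columns in the sector order above):
  C_11 = (0.55)(0.75) − (-0.35)(0.00) = 0.4125
  C_12 = −[(-0.30)(0.75) − (-0.35)(-0.05)] = 0.2425
  C_13 = (-0.30)(0.00) − (0.55)(-0.05) = 0.0275
  C_21 = −[(-0.30)(0.75) − (0.00)(0.00)] = 0.2250
  C_22 = (0.60)(0.75) − (0.00)(-0.05) = 0.4500
  C_23 = −[(0.60)(0.00) − (-0.30)(-0.05)] = 0.0150
  C_31 = (-0.30)(-0.35) − (0.00)(0.55) = 0.1050
  C_32 = −[(0.60)(-0.35) − (0.00)(-0.30)] = 0.2100
  C_33 = (0.60)(0.55) − (-0.30)(-0.30) = 0.2400
det(I−A) = Σ_j (I−A)_1j·C_1j = (0.60)(0.4125) + (-0.30)(0.2425) + (0.00)(0.0275) = 0.17475
adj(I−A) = Cᵀ =
  [ 0.4125   0.2250   0.1050]
  [ 0.2425   0.4500   0.2100]
  [ 0.0275   0.0150   0.2400]
(I − A)⁻¹ = adj(I−A) / det(I−A) ≈
  [   2.3605     1.2876     0.6009]
  [   1.3877     2.5751     1.2017]
  [   0.1574     0.0858     1.3734]
x = (I − A)⁻¹ d = adj(I−A)·d / det(I−A), with det(I−A) = 0.17475:
  x_1 = (0.4125·190 + 0.2250·40 + 0.1050·40) / 0.17475 = 91.575 / 0.17475 ≈ 524.03
  x_2 = (0.2425·190 + 0.4500·40 + 0.2100·40) / 0.17475 = 72.475 / 0.17475 ≈ 414.74
  x_3 = (0.0275·190 + 0.0150·40 + 0.2400·40) / 0.17475 = 15.425 / 0.17475 ≈ 88.27

x_1 = 524.03, x_2 = 414.74, x_3 = 88.27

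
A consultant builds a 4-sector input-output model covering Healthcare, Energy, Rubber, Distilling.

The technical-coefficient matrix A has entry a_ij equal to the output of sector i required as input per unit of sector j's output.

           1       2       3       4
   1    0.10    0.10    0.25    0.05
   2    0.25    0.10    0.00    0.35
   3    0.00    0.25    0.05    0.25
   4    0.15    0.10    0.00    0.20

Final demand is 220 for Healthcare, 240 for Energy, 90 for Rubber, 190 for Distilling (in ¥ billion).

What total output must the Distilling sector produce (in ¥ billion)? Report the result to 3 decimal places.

x_4 = 382.266

I − A =
  [   0.90    -0.10    -0.25    -0.05]
  [  -0.25     0.90     0.00    -0.35]
  [   0.00    -0.25     0.95    -0.25]
  [  -0.15    -0.10     0.00     0.80]
Compute the cofactors C_ij = (−1)^(i+j)·(3×3 minor ij) of I−A; the adjugate is their transpose:
adj(I−A) = Cᵀ =
  [ 0.650750   0.137000   0.171250   0.154125]
  [ 0.239875   0.667500   0.063125   0.326750]
  [ 0.103125   0.204375   0.583250   0.278125]
  [ 0.152000   0.109125   0.040000   0.730125]
det(I−A) = Σ_j (I−A)_1j·C_1j = (0.90)(0.650750) + (-0.10)(0.239875) + (-0.25)(0.103125) + (-0.05)(0.152000) = 0.52830625
(I − A)⁻¹ = adj(I−A) / det(I−A) ≈
  [   1.2318     0.2593     0.3241     0.2917]
  [   0.4540     1.2635     0.1195     0.6185]
  [   0.1952     0.3868     1.1040     0.5264]
  [   0.2877     0.2066     0.0757     1.3820]
x = (I − A)⁻¹ d = adj(I−A)·d / det(I−A), with det(I−A) = 0.52830625:
  x_1 = (0.650750·220 + 0.137000·240 + 0.171250·90 + 0.154125·190) / 0.52830625 = 220.74125 / 0.52830625 ≈ 417.828
  x_2 = (0.239875·220 + 0.667500·240 + 0.063125·90 + 0.326750·190) / 0.52830625 = 280.73625 / 0.52830625 ≈ 531.389
  x_3 = (0.103125·220 + 0.204375·240 + 0.583250·90 + 0.278125·190) / 0.52830625 = 177.07375 / 0.52830625 ≈ 335.173
  x_4 = (0.152000·220 + 0.109125·240 + 0.040000·90 + 0.730125·190) / 0.52830625 = 201.95375 / 0.52830625 ≈ 382.266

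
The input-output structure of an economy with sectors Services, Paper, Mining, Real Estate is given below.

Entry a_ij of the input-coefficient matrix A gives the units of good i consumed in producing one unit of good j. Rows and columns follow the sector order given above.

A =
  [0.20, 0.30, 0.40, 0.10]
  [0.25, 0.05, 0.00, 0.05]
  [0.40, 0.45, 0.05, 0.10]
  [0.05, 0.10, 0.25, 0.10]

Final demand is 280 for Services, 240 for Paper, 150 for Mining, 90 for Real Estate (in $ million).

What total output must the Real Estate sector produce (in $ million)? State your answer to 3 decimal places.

I − A =
  [   0.80    -0.30    -0.40    -0.10]
  [  -0.25     0.95     0.00    -0.05]
  [  -0.40    -0.45     0.95    -0.10]
  [  -0.05    -0.10    -0.25     0.90]
Compute the cofactors C_ij = (−1)^(i+j)·(3×3 minor ij) of I−A; the adjugate is their transpose:
adj(I−A) = Cᵀ =
  [ 0.778125   0.435750   0.367500   0.151500]
  [ 0.214875   0.503250   0.107250   0.063750]
  [ 0.449625   0.443250   0.604500   0.141750]
  [ 0.192000   0.203250   0.200250   0.453750]
det(I−A) = Σ_j (I−A)_1j·C_1j = (0.80)(0.778125) + (-0.30)(0.214875) + (-0.40)(0.449625) + (-0.10)(0.192000) = 0.3589875
(I − A)⁻¹ = adj(I−A) / det(I−A) ≈
  [   2.1676     1.2138     1.0237     0.4220]
  [   0.5986     1.4019     0.2988     0.1776]
  [   1.2525     1.2347     1.6839     0.3949]
  [   0.5348     0.5662     0.5578     1.2640]
x = (I − A)⁻¹ d = adj(I−A)·d / det(I−A), with det(I−A) = 0.3589875:
  x_S = (0.778125·280 + 0.435750·240 + 0.367500·150 + 0.151500·90) / 0.3589875 = 391.215 / 0.3589875 ≈ 1089.773
  x_P = (0.214875·280 + 0.503250·240 + 0.107250·150 + 0.063750·90) / 0.3589875 = 202.77 / 0.3589875 ≈ 564.839
  x_M = (0.449625·280 + 0.443250·240 + 0.604500·150 + 0.141750·90) / 0.3589875 = 335.7075 / 0.3589875 ≈ 935.151
  x_R = (0.192000·280 + 0.203250·240 + 0.200250·150 + 0.453750·90) / 0.3589875 = 173.415 / 0.3589875 ≈ 483.067

x_R = 483.067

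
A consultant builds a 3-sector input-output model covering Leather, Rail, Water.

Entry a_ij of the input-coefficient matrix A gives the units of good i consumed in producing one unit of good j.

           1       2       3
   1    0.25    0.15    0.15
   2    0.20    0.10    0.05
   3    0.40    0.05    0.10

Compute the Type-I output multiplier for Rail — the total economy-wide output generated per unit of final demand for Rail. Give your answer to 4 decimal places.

I − A =
  [   0.75    -0.15    -0.15]
  [  -0.20     0.90    -0.05]
  [  -0.40    -0.05     0.90]
Cofactors of I−A, C_ij = (−1)^(i+j)·(minor ij) (rows/columns in the sector order above):
  C_11 = (0.90)(0.90) − (-0.05)(-0.05) = 0.8075
  C_12 = −[(-0.20)(0.90) − (-0.05)(-0.40)] = 0.2000
  C_13 = (-0.20)(-0.05) − (0.90)(-0.40) = 0.3700
  C_21 = −[(-0.15)(0.90) − (-0.15)(-0.05)] = 0.1425
  C_22 = (0.75)(0.90) − (-0.15)(-0.40) = 0.6150
  C_23 = −[(0.75)(-0.05) − (-0.15)(-0.40)] = 0.0975
  C_31 = (-0.15)(-0.05) − (-0.15)(0.90) = 0.1425
  C_32 = −[(0.75)(-0.05) − (-0.15)(-0.20)] = 0.0675
  C_33 = (0.75)(0.90) − (-0.15)(-0.20) = 0.6450
det(I−A) = Σ_j (I−A)_1j·C_1j = (0.75)(0.8075) + (-0.15)(0.2000) + (-0.15)(0.3700) = 0.520125
adj(I−A) = Cᵀ =
  [ 0.8075   0.1425   0.1425]
  [ 0.2000   0.6150   0.0675]
  [ 0.3700   0.0975   0.6450]
(I − A)⁻¹ = adj(I−A) / det(I−A) ≈
  [   1.55251     0.27397     0.27397]
  [   0.38452     1.18241     0.12978]
  [   0.71137     0.18745     1.24009]
The output multiplier for sector j is the column-j sum of the Leontief inverse (I − A)⁻¹ = adj(I−A) / det(I−A).
Column 2 of adj(I−A): (0.1425, 0.6150, 0.0975); det(I−A) = 0.520125.
m_2 = (0.1425 + 0.6150 + 0.0975) / 0.520125 = 0.855 / 0.520125 ≈ 1.6438.

m_2 = 1.6438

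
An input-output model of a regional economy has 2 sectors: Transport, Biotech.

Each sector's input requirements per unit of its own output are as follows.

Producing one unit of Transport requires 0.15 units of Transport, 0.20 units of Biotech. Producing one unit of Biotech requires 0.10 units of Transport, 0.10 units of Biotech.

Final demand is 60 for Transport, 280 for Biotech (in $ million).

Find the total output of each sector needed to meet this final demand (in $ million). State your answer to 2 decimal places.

I − A =
  [   0.85    -0.10]
  [  -0.20     0.90]
det(I−A) = (0.85)(0.90) − (-0.10)(-0.20) = 0.7450
adj(I−A) = [[0.90, 0.10], [0.20, 0.85]]
(I − A)⁻¹ = adj(I−A) / det(I−A) ≈
  [   1.2081     0.1342]
  [   0.2685     1.1409]
x = (I − A)⁻¹ d = adj(I−A)·d / det(I−A), with det(I−A) = 0.7450:
  x_1 = (0.90·60 + 0.10·280) / 0.7450 = 82.00 / 0.7450 ≈ 110.07
  x_2 = (0.20·60 + 0.85·280) / 0.7450 = 250.00 / 0.7450 ≈ 335.57

x_1 = 110.07, x_2 = 335.57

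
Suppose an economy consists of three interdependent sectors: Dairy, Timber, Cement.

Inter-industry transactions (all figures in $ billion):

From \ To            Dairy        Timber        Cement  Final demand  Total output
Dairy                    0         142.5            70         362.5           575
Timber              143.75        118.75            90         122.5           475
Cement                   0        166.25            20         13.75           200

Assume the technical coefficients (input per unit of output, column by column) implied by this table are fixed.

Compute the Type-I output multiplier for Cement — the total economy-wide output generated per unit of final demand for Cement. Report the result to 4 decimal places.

m_C = 3.8390

Technical coefficients a_ij = z_ij / X_j:
  a_DD = 0/575 = 0.00, a_TD = 143.75/575 = 0.25, a_CD = 0/575 = 0.00
  a_DT = 142.5/475 = 0.30, a_TT = 118.75/475 = 0.25, a_CT = 166.25/475 = 0.35
  a_DC = 70/200 = 0.35, a_TC = 90/200 = 0.45, a_CC = 20/200 = 0.10
I − A =
  [   1.00    -0.30    -0.35]
  [  -0.25     0.75    -0.45]
  [   0.00    -0.35     0.90]
Cofactors of I−A, C_ij = (−1)^(i+j)·(minor ij) (rows/columns in the sector order above):
  C_11 = (0.75)(0.90) − (-0.45)(-0.35) = 0.5175
  C_12 = −[(-0.25)(0.90) − (-0.45)(0.00)] = 0.2250
  C_13 = (-0.25)(-0.35) − (0.75)(0.00) = 0.0875
  C_21 = −[(-0.30)(0.90) − (-0.35)(-0.35)] = 0.3925
  C_22 = (1.00)(0.90) − (-0.35)(0.00) = 0.9000
  C_23 = −[(1.00)(-0.35) − (-0.30)(0.00)] = 0.3500
  C_31 = (-0.30)(-0.45) − (-0.35)(0.75) = 0.3975
  C_32 = −[(1.00)(-0.45) − (-0.35)(-0.25)] = 0.5375
  C_33 = (1.00)(0.75) − (-0.30)(-0.25) = 0.6750
det(I−A) = Σ_j (I−A)_1j·C_1j = (1.00)(0.5175) + (-0.30)(0.2250) + (-0.35)(0.0875) = 0.419375
adj(I−A) = Cᵀ =
  [ 0.5175   0.3925   0.3975]
  [ 0.2250   0.9000   0.5375]
  [ 0.0875   0.3500   0.6750]
(I − A)⁻¹ = adj(I−A) / det(I−A) ≈
  [   1.23398     0.93592     0.94784]
  [   0.53651     2.14605     1.28167]
  [   0.20864     0.83458     1.60954]
The output multiplier for sector j is the column-j sum of the Leontief inverse (I − A)⁻¹ = adj(I−A) / det(I−A).
Column C of adj(I−A): (0.3975, 0.5375, 0.6750); det(I−A) = 0.419375.
m_C = (0.3975 + 0.5375 + 0.6750) / 0.419375 = 1.61 / 0.419375 ≈ 3.8390.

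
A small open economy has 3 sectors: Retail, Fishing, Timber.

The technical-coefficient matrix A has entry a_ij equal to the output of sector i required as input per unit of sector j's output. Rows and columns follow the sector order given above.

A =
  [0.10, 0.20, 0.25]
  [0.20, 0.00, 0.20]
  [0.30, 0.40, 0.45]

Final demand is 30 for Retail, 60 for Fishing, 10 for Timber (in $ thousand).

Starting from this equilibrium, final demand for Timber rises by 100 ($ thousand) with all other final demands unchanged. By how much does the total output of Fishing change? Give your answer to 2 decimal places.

I − A =
  [   0.90    -0.20    -0.25]
  [  -0.20     1.00    -0.20]
  [  -0.30    -0.40     0.55]
Cofactors of I−A, C_ij = (−1)^(i+j)·(minor ij) (rows/columns in the sector order above):
  C_11 = (1.00)(0.55) − (-0.20)(-0.40) = 0.4700
  C_12 = −[(-0.20)(0.55) − (-0.20)(-0.30)] = 0.1700
  C_13 = (-0.20)(-0.40) − (1.00)(-0.30) = 0.3800
  C_21 = −[(-0.20)(0.55) − (-0.25)(-0.40)] = 0.2100
  C_22 = (0.90)(0.55) − (-0.25)(-0.30) = 0.4200
  C_23 = −[(0.90)(-0.40) − (-0.20)(-0.30)] = 0.4200
  C_31 = (-0.20)(-0.20) − (-0.25)(1.00) = 0.2900
  C_32 = −[(0.90)(-0.20) − (-0.25)(-0.20)] = 0.2300
  C_33 = (0.90)(1.00) − (-0.20)(-0.20) = 0.8600
det(I−A) = Σ_j (I−A)_1j·C_1j = (0.90)(0.4700) + (-0.20)(0.1700) + (-0.25)(0.3800) = 0.2940
adj(I−A) = Cᵀ =
  [ 0.4700   0.2100   0.2900]
  [ 0.1700   0.4200   0.2300]
  [ 0.3800   0.4200   0.8600]
(I − A)⁻¹ = adj(I−A) / det(I−A) ≈
  [   1.5986     0.7143     0.9864]
  [   0.5782     1.4286     0.7823]
  [   1.2925     1.4286     2.9252]
Δx = (I − A)⁻¹ Δd with Δd having +100 in the Timber component and 0 elsewhere.
So Δx_F = L_FT · (+100), where L_FT = adj(I−A)_FT / det(I−A) = 0.2300 / 0.2940.
Δx_F = 0.2300 × (+100) / 0.2940 = 23.00 / 0.2940 ≈ 78.23.

Δx_F = 78.23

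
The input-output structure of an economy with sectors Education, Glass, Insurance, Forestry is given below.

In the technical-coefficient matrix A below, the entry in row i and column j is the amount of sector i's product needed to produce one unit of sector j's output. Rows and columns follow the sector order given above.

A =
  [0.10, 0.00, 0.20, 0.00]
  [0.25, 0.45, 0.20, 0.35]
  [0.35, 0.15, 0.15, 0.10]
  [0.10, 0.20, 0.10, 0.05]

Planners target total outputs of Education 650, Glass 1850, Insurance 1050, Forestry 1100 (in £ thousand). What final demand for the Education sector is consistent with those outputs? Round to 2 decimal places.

d_E = 375.00

I − A =
  [   0.90     0.00    -0.20     0.00]
  [  -0.25     0.55    -0.20    -0.35]
  [  -0.35    -0.15     0.85    -0.10]
  [  -0.10    -0.20    -0.10     0.95]
d = (I − A) x:
  d_E = (+0.90)·650 + (+0.00)·1850 + (-0.20)·1050 + (+0.00)·1100 = 375.00
  d_G = (-0.25)·650 + (+0.55)·1850 + (-0.20)·1050 + (-0.35)·1100 = 260.00
  d_I = (-0.35)·650 + (-0.15)·1850 + (+0.85)·1050 + (-0.10)·1100 = 277.50
  d_F = (-0.10)·650 + (-0.20)·1850 + (-0.10)·1050 + (+0.95)·1100 = 505.00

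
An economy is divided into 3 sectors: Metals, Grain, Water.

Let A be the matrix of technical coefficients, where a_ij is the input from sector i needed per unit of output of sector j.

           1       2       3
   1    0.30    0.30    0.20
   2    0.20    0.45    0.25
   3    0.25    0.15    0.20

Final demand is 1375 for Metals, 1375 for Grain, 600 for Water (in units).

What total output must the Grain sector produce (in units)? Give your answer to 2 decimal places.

x_2 = 6259.99

I − A =
  [   0.70    -0.30    -0.20]
  [  -0.20     0.55    -0.25]
  [  -0.25    -0.15     0.80]
Cofactors of I−A, C_ij = (−1)^(i+j)·(minor ij) (rows/columns in the sector order above):
  C_11 = (0.55)(0.80) − (-0.25)(-0.15) = 0.4025
  C_12 = −[(-0.20)(0.80) − (-0.25)(-0.25)] = 0.2225
  C_13 = (-0.20)(-0.15) − (0.55)(-0.25) = 0.1675
  C_21 = −[(-0.30)(0.80) − (-0.20)(-0.15)] = 0.2700
  C_22 = (0.70)(0.80) − (-0.20)(-0.25) = 0.5100
  C_23 = −[(0.70)(-0.15) − (-0.30)(-0.25)] = 0.1800
  C_31 = (-0.30)(-0.25) − (-0.20)(0.55) = 0.1850
  C_32 = −[(0.70)(-0.25) − (-0.20)(-0.20)] = 0.2150
  C_33 = (0.70)(0.55) − (-0.30)(-0.20) = 0.3250
det(I−A) = Σ_j (I−A)_1j·C_1j = (0.70)(0.4025) + (-0.30)(0.2225) + (-0.20)(0.1675) = 0.1815
adj(I−A) = Cᵀ =
  [ 0.4025   0.2700   0.1850]
  [ 0.2225   0.5100   0.2150]
  [ 0.1675   0.1800   0.3250]
(I − A)⁻¹ = adj(I−A) / det(I−A) ≈
  [   2.2176     1.4876     1.0193]
  [   1.2259     2.8099     1.1846]
  [   0.9229     0.9917     1.7906]
x = (I − A)⁻¹ d = adj(I−A)·d / det(I−A), with det(I−A) = 0.1815:
  x_1 = (0.4025·1375 + 0.2700·1375 + 0.1850·600) / 0.1815 = 1035.6875 / 0.1815 ≈ 5706.27
  x_2 = (0.2225·1375 + 0.5100·1375 + 0.2150·600) / 0.1815 = 1136.1875 / 0.1815 ≈ 6259.99
  x_3 = (0.1675·1375 + 0.1800·1375 + 0.3250·600) / 0.1815 = 672.8125 / 0.1815 ≈ 3706.96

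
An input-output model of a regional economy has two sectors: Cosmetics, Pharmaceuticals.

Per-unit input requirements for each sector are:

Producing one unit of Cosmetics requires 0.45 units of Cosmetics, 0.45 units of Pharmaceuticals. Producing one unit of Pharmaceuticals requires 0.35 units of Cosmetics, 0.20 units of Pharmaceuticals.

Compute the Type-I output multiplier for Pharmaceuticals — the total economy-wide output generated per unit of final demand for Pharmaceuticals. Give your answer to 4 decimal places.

m_P = 3.1858

I − A =
  [   0.55    -0.35]
  [  -0.45     0.80]
det(I−A) = (0.55)(0.80) − (-0.35)(-0.45) = 0.2825
adj(I−A) = [[0.80, 0.35], [0.45, 0.55]]
(I − A)⁻¹ = adj(I−A) / det(I−A) ≈
  [   2.83186     1.23894]
  [   1.59292     1.94690]
The output multiplier for sector j is the column-j sum of the Leontief inverse (I − A)⁻¹ = adj(I−A) / det(I−A).
Column P of adj(I−A): (0.35, 0.55); det(I−A) = 0.2825.
m_P = (0.35 + 0.55) / 0.2825 = 0.90 / 0.2825 ≈ 3.1858.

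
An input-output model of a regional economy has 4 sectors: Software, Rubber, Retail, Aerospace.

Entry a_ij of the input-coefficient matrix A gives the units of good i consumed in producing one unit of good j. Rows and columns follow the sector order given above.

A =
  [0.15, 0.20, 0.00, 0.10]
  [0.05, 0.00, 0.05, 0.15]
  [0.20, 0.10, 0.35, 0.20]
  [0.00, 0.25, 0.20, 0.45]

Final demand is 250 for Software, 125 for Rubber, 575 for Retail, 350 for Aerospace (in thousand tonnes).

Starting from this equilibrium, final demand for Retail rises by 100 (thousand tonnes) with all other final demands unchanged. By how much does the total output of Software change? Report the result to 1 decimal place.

Δx_1 = 14.1

I − A =
  [   0.85    -0.20     0.00    -0.10]
  [  -0.05     1.00    -0.05    -0.15]
  [  -0.20    -0.10     0.65    -0.20]
  [   0.00    -0.25    -0.20     0.55]
Compute the cofactors C_ij = (−1)^(i+j)·(3×3 minor ij) of I−A; the adjugate is their transpose:
adj(I−A) = Cᵀ =
  [ 0.284875   0.081750   0.032750   0.086000]
  [ 0.027375   0.265875   0.049875   0.095625]
  [ 0.107750   0.116250   0.428875   0.207250]
  [ 0.051625   0.163125   0.178625   0.539750]
det(I−A) = Σ_j (I−A)_1j·C_1j = (0.85)(0.284875) + (-0.20)(0.027375) + (0.00)(0.107750) + (-0.10)(0.051625) = 0.23150625
(I − A)⁻¹ = adj(I−A) / det(I−A) ≈
  [   1.2305     0.3531     0.1415     0.3715]
  [   0.1182     1.1485     0.2154     0.4131]
  [   0.4654     0.5021     1.8525     0.8952]
  [   0.2230     0.7046     0.7716     2.3315]
Δx = (I − A)⁻¹ Δd with Δd having +100 in the Retail component and 0 elsewhere.
So Δx_1 = L_13 · (+100), where L_13 = adj(I−A)_13 / det(I−A) = 0.032750 / 0.23150625.
Δx_1 = 0.032750 × (+100) / 0.23150625 = 3.275 / 0.23150625 ≈ 14.1.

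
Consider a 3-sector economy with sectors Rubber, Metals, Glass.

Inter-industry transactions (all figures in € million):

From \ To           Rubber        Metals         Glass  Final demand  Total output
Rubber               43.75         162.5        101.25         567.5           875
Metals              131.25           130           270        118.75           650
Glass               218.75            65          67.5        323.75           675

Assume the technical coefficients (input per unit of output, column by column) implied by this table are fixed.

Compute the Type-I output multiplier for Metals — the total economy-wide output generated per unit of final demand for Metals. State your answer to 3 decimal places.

m_M = 2.189

Technical coefficients a_ij = z_ij / X_j:
  a_RR = 43.75/875 = 0.05, a_MR = 131.25/875 = 0.15, a_GR = 218.75/875 = 0.25
  a_RM = 162.5/650 = 0.25, a_MM = 130/650 = 0.20, a_GM = 65/650 = 0.10
  a_RG = 101.25/675 = 0.15, a_MG = 270/675 = 0.40, a_GG = 67.5/675 = 0.10
I − A =
  [   0.95    -0.25    -0.15]
  [  -0.15     0.80    -0.40]
  [  -0.25    -0.10     0.90]
Cofactors of I−A, C_ij = (−1)^(i+j)·(minor ij) (rows/columns in the sector order above):
  C_11 = (0.80)(0.90) − (-0.40)(-0.10) = 0.6800
  C_12 = −[(-0.15)(0.90) − (-0.40)(-0.25)] = 0.2350
  C_13 = (-0.15)(-0.10) − (0.80)(-0.25) = 0.2150
  C_21 = −[(-0.25)(0.90) − (-0.15)(-0.10)] = 0.2400
  C_22 = (0.95)(0.90) − (-0.15)(-0.25) = 0.8175
  C_23 = −[(0.95)(-0.10) − (-0.25)(-0.25)] = 0.1575
  C_31 = (-0.25)(-0.40) − (-0.15)(0.80) = 0.2200
  C_32 = −[(0.95)(-0.40) − (-0.15)(-0.15)] = 0.4025
  C_33 = (0.95)(0.80) − (-0.25)(-0.15) = 0.7225
det(I−A) = Σ_j (I−A)_1j·C_1j = (0.95)(0.6800) + (-0.25)(0.2350) + (-0.15)(0.2150) = 0.5550
adj(I−A) = Cᵀ =
  [ 0.6800   0.2400   0.2200]
  [ 0.2350   0.8175   0.4025]
  [ 0.2150   0.1575   0.7225]
(I − A)⁻¹ = adj(I−A) / det(I−A) ≈
  [   1.2252     0.4324     0.3964]
  [   0.4234     1.4730     0.7252]
  [   0.3874     0.2838     1.3018]
The output multiplier for sector j is the column-j sum of the Leontief inverse (I − A)⁻¹ = adj(I−A) / det(I−A).
Column M of adj(I−A): (0.2400, 0.8175, 0.1575); det(I−A) = 0.5550.
m_M = (0.2400 + 0.8175 + 0.1575) / 0.5550 = 1.215 / 0.5550 ≈ 2.189.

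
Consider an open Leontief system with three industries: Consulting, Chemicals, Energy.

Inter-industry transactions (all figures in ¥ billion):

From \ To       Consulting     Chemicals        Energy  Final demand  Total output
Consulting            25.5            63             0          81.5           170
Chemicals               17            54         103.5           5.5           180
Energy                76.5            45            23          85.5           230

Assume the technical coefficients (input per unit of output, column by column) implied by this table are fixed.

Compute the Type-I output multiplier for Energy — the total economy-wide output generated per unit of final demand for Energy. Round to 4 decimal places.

m_3 = 3.2593

Technical coefficients a_ij = z_ij / X_j:
  a_11 = 25.5/170 = 0.15, a_21 = 17/170 = 0.10, a_31 = 76.5/170 = 0.45
  a_12 = 63/180 = 0.35, a_22 = 54/180 = 0.30, a_32 = 45/180 = 0.25
  a_13 = 0/230 = 0.00, a_23 = 103.5/230 = 0.45, a_33 = 23/230 = 0.10
I − A =
  [   0.85    -0.35     0.00]
  [  -0.10     0.70    -0.45]
  [  -0.45    -0.25     0.90]
Cofactors of I−A, C_ij = (−1)^(i+j)·(minor ij) (rows/columns in the sector order above):
  C_11 = (0.70)(0.90) − (-0.45)(-0.25) = 0.5175
  C_12 = −[(-0.10)(0.90) − (-0.45)(-0.45)] = 0.2925
  C_13 = (-0.10)(-0.25) − (0.70)(-0.45) = 0.3400
  C_21 = −[(-0.35)(0.90) − (0.00)(-0.25)] = 0.3150
  C_22 = (0.85)(0.90) − (0.00)(-0.45) = 0.7650
  C_23 = −[(0.85)(-0.25) − (-0.35)(-0.45)] = 0.3700
  C_31 = (-0.35)(-0.45) − (0.00)(0.70) = 0.1575
  C_32 = −[(0.85)(-0.45) − (0.00)(-0.10)] = 0.3825
  C_33 = (0.85)(0.70) − (-0.35)(-0.10) = 0.5600
det(I−A) = Σ_j (I−A)_1j·C_1j = (0.85)(0.5175) + (-0.35)(0.2925) + (0.00)(0.3400) = 0.3375
adj(I−A) = Cᵀ =
  [ 0.5175   0.3150   0.1575]
  [ 0.2925   0.7650   0.3825]
  [ 0.3400   0.3700   0.5600]
(I − A)⁻¹ = adj(I−A) / det(I−A) ≈
  [   1.53333     0.93333     0.46667]
  [   0.86667     2.26667     1.13333]
  [   1.00741     1.09630     1.65926]
The output multiplier for sector j is the column-j sum of the Leontief inverse (I − A)⁻¹ = adj(I−A) / det(I−A).
Column 3 of adj(I−A): (0.1575, 0.3825, 0.5600); det(I−A) = 0.3375.
m_3 = (0.1575 + 0.3825 + 0.5600) / 0.3375 = 1.10 / 0.3375 ≈ 3.2593.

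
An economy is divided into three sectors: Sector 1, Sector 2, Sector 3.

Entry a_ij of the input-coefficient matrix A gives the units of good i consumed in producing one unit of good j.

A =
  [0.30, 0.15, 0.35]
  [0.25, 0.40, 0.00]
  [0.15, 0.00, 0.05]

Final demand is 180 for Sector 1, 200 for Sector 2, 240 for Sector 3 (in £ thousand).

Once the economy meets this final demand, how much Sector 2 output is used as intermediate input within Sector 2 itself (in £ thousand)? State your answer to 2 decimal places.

z_22 = 224.48

I − A =
  [   0.70    -0.15    -0.35]
  [  -0.25     0.60     0.00]
  [  -0.15     0.00     0.95]
Cofactors of I−A, C_ij = (−1)^(i+j)·(minor ij) (rows/columns in the sector order above):
  C_11 = (0.60)(0.95) − (0.00)(0.00) = 0.5700
  C_12 = −[(-0.25)(0.95) − (0.00)(-0.15)] = 0.2375
  C_13 = (-0.25)(0.00) − (0.60)(-0.15) = 0.0900
  C_21 = −[(-0.15)(0.95) − (-0.35)(0.00)] = 0.1425
  C_22 = (0.70)(0.95) − (-0.35)(-0.15) = 0.6125
  C_23 = −[(0.70)(0.00) − (-0.15)(-0.15)] = 0.0225
  C_31 = (-0.15)(0.00) − (-0.35)(0.60) = 0.2100
  C_32 = −[(0.70)(0.00) − (-0.35)(-0.25)] = 0.0875
  C_33 = (0.70)(0.60) − (-0.15)(-0.25) = 0.3825
det(I−A) = Σ_j (I−A)_1j·C_1j = (0.70)(0.5700) + (-0.15)(0.2375) + (-0.35)(0.0900) = 0.331875
adj(I−A) = Cᵀ =
  [ 0.5700   0.1425   0.2100]
  [ 0.2375   0.6125   0.0875]
  [ 0.0900   0.0225   0.3825]
(I − A)⁻¹ = adj(I−A) / det(I−A) ≈
  [   1.7175     0.4294     0.6328]
  [   0.7156     1.8456     0.2637]
  [   0.2712     0.0678     1.1525]
First solve x = (I − A)⁻¹ d = adj(I−A)·d / det(I−A); in particular x_2 = (0.2375·180 + 0.6125·200 + 0.0875·240) / 0.331875 = 186.25 / 0.331875 ≈ 561.2053.
Intermediate flow from 2 to 2: z_22 = a_22 · x_2 = 0.40 × 186.25 / 0.331875 = 74.50 / 0.331875 ≈ 224.48.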